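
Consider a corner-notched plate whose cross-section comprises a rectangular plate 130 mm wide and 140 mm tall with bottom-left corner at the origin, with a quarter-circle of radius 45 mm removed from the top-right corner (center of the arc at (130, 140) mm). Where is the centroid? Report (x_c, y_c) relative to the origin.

x_c = 60.60 mm, y_c = 65.13 mm

plate: A = 130 × 140 = 18200.00, centroid at (65.00, 70.00).
removed quarter-circle: A = −¼π·45² = -1590.43, centroid at (110.90, 120.90).
ΣA = 16609.57 mm²
ΣAx_c = (18200.00)(65.00) + (-1590.43)(110.90) = 1006618.93 mm³
ΣAy_c = (18200.00)(70.00) + (-1590.43)(120.90) = 1081714.62 mm³
x_c = 1006618.93 / 16609.57 = 60.60 mm
y_c = 1081714.62 / 16609.57 = 65.13 mm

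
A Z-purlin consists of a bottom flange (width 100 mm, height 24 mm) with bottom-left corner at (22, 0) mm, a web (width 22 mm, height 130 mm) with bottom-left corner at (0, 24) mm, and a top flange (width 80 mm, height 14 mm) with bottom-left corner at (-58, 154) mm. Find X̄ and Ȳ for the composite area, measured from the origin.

bottom flange: A = 100 × 24 = 2400.00, centroid at (72.00, 12.00).
web: A = 22 × 130 = 2860.00, centroid at (11.00, 89.00).
top flange: A = 80 × 14 = 1120.00, centroid at (-18.00, 161.00).
ΣA = 6380.00 mm², ΣAX̄ = 184100.00 mm³, ΣAȲ = 463660.00 mm³.
X̄ = 184100.00/6380.00 = 28.86 mm; Ȳ = 463660.00/6380.00 = 72.67 mm.

X̄ = 28.86 mm, Ȳ = 72.67 mm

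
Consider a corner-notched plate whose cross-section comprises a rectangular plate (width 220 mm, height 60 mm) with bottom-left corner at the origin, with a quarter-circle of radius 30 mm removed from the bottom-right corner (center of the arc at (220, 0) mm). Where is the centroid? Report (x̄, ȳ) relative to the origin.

Part | A | x̄ᵢ | ȳᵢ | A·x̄ᵢ | A·ȳᵢ
plate | 13200.00 | 110.00 | 30.00 | 1452000.00 | 396000.00
removed quarter-circle | -706.86 | 207.27 | 12.73 | -146508.84 | -9000.00
Σ | 12493.14 |  |  | 1305491.16 | 387000.00
x̄ = 1305491.16 / 12493.14 = 104.50 mm
ȳ = 387000.00 / 12493.14 = 30.98 mm

x̄ = 104.50 mm, ȳ = 30.98 mm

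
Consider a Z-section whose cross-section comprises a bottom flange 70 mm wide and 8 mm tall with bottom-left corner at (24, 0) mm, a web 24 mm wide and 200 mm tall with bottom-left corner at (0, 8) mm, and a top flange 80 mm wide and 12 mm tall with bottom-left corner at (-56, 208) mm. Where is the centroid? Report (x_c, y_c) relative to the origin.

Part | A | x̄ᵢ | ȳᵢ | A·x̄ᵢ | A·ȳᵢ
bottom flange | 560.00 | 59.00 | 4.00 | 33040.00 | 2240.00
web | 4800.00 | 12.00 | 108.00 | 57600.00 | 518400.00
top flange | 960.00 | -16.00 | 214.00 | -15360.00 | 205440.00
Σ | 6320.00 |  |  | 75280.00 | 726080.00
x_c = 75280.00 / 6320.00 = 11.91 mm
y_c = 726080.00 / 6320.00 = 114.89 mm

x_c = 11.91 mm, y_c = 114.89 mm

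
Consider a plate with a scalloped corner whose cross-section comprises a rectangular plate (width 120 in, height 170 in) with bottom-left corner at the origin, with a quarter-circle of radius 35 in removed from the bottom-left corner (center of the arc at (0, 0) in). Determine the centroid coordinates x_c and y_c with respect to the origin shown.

Part | A | x̄ᵢ | ȳᵢ | A·x̄ᵢ | A·ȳᵢ
plate | 20400.00 | 60.00 | 85.00 | 1224000.00 | 1734000.00
removed quarter-circle | -962.11 | 14.85 | 14.85 | -14291.67 | -14291.67
Σ | 19437.89 |  |  | 1209708.33 | 1719708.33
x_c = 1209708.33 / 19437.89 = 62.23 in
y_c = 1719708.33 / 19437.89 = 88.47 in

x_c = 62.23 in, y_c = 88.47 in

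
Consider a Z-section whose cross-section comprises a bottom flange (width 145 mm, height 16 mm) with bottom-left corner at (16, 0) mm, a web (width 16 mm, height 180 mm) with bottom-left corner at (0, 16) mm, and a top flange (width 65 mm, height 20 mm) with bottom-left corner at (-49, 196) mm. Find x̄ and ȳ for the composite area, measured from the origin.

bottom flange: A = 145 × 16 = 2320.00, centroid at (88.50, 8.00).
web: A = 16 × 180 = 2880.00, centroid at (8.00, 106.00).
top flange: A = 65 × 20 = 1300.00, centroid at (-16.50, 206.00).
ΣA = 6500.00 mm², ΣAx̄ = 206910.00 mm³, ΣAȳ = 591640.00 mm³.
x̄ = 206910.00/6500.00 = 31.83 mm; ȳ = 591640.00/6500.00 = 91.02 mm.

x̄ = 31.83 mm, ȳ = 91.02 mm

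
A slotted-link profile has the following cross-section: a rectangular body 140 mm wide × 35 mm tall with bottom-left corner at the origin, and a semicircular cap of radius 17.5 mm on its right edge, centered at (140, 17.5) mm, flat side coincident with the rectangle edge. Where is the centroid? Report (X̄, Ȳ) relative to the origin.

X̄ = 76.92 mm, Ȳ = 17.50 mm

rectangular body: A = 140 × 35 = 4900.00, centroid at (70.00, 17.50).
semicircular end: A = ½π·17.5² = 481.06, centroid at (147.43, 17.50).
ΣA = 5381.06 mm²
ΣAX̄ = (4900.00)(70.00) + (481.06)(147.43) = 413920.81 mm³
ΣAȲ = (4900.00)(17.50) + (481.06)(17.50) = 94168.49 mm³
X̄ = 413920.81 / 5381.06 = 76.92 mm
Ȳ = 94168.49 / 5381.06 = 17.50 mm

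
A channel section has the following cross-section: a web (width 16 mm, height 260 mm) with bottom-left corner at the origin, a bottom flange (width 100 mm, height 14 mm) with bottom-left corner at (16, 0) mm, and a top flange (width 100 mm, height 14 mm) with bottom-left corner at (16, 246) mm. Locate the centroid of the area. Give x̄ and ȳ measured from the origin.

x̄ = 31.33 mm, ȳ = 130.00 mm

web: A = 16 × 260 = 4160.00, centroid at (8.00, 130.00).
bottom flange: A = 100 × 14 = 1400.00, centroid at (66.00, 7.00).
top flange: A = 100 × 14 = 1400.00, centroid at (66.00, 253.00).
ΣA = 6960.00 mm², ΣAx̄ = 218080.00 mm³, ΣAȳ = 904800.00 mm³.
x̄ = 218080.00/6960.00 = 31.33 mm; ȳ = 904800.00/6960.00 = 130.00 mm.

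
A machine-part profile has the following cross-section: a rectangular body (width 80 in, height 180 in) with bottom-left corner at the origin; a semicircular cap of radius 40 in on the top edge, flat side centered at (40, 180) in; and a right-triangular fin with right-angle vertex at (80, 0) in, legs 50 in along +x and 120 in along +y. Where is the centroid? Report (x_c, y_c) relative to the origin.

Part | A | x̄ᵢ | ȳᵢ | A·x̄ᵢ | A·ȳᵢ
rectangular body | 14400.00 | 40.00 | 90.00 | 576000.00 | 1296000.00
semicircular top | 2513.27 | 40.00 | 196.98 | 100530.96 | 495056.01
triangular fin | 3000.00 | 96.67 | 40.00 | 290000.00 | 120000.00
Σ | 19913.27 |  |  | 966530.96 | 1911056.01
x_c = 966530.96 / 19913.27 = 48.54 in
y_c = 1911056.01 / 19913.27 = 95.97 in

x_c = 48.54 in, y_c = 95.97 in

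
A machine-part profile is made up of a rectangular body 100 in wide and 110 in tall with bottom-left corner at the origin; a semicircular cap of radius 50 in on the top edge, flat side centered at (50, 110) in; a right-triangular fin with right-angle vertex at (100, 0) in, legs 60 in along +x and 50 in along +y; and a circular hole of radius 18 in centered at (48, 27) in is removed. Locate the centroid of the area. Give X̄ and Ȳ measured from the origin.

X̄ = 56.95 in, Ȳ = 72.54 in

Part | A | x̄ᵢ | ȳᵢ | A·x̄ᵢ | A·ȳᵢ
rectangular body | 11000.00 | 50.00 | 55.00 | 550000.00 | 605000.00
semicircular top | 3926.99 | 50.00 | 131.22 | 196349.54 | 515302.32
triangular fin | 1500.00 | 120.00 | 16.67 | 180000.00 | 25000.00
hole | -1017.88 | 48.00 | 27.00 | -48858.05 | -27482.65
Σ | 15409.11 |  |  | 877491.49 | 1117819.67
X̄ = 877491.49 / 15409.11 = 56.95 in
Ȳ = 1117819.67 / 15409.11 = 72.54 in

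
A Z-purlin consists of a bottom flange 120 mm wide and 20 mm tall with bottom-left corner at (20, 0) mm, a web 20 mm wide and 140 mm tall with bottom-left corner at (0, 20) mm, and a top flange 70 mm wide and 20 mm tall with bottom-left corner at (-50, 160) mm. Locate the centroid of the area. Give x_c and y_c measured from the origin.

x_c = 30.15 mm, y_c = 77.88 mm

bottom flange: A = 120 × 20 = 2400.00, centroid at (80.00, 10.00).
web: A = 20 × 140 = 2800.00, centroid at (10.00, 90.00).
top flange: A = 70 × 20 = 1400.00, centroid at (-15.00, 170.00).
ΣA = 6600.00 mm², ΣAx_c = 199000.00 mm³, ΣAy_c = 514000.00 mm³.
x_c = 199000.00/6600.00 = 30.15 mm; y_c = 514000.00/6600.00 = 77.88 mm.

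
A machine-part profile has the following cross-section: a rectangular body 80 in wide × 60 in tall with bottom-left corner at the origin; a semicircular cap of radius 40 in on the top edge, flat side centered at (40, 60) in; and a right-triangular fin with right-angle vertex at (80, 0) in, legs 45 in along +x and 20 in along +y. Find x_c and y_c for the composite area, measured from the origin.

rectangular body: A = 80 × 60 = 4800.00, centroid at (40.00, 30.00).
semicircular top: A = ½π·40² = 2513.27, centroid at (40.00, 76.98).
triangular fin: A = ½·45·20 = 450.00, centroid at (95.00, 6.67).
ΣA = 7763.27 in², ΣAx_c = 335280.96 in³, ΣAy_c = 340463.11 in³.
x_c = 335280.96/7763.27 = 43.19 in; y_c = 340463.11/7763.27 = 43.86 in.

x_c = 43.19 in, y_c = 43.86 in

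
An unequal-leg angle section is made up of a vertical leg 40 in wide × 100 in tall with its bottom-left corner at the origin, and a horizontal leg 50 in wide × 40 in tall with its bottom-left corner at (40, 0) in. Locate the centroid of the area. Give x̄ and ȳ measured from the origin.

vertical leg: A = 40 × 100 = 4000.00, centroid at (20.00, 50.00).
horizontal leg: A = 50 × 40 = 2000.00, centroid at (65.00, 20.00).
ΣA = 6000.00 in², ΣAx̄ = 210000.00 in³, ΣAȳ = 240000.00 in³.
x̄ = 210000.00/6000.00 = 35.00 in; ȳ = 240000.00/6000.00 = 40.00 in.

x̄ = 35.00 in, ȳ = 40.00 in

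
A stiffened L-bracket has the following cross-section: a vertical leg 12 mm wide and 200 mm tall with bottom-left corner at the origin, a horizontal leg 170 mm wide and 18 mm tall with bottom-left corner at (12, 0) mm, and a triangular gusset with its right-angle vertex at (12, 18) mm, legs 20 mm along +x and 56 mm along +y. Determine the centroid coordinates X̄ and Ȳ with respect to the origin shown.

vertical leg: A = 12 × 200 = 2400.00, centroid at (6.00, 100.00).
horizontal leg: A = 170 × 18 = 3060.00, centroid at (97.00, 9.00).
gusset: A = ½·20·56 = 560.00, centroid at (18.67, 36.67).
ΣA = 6020.00 mm²
ΣAX̄ = (2400.00)(6.00) + (3060.00)(97.00) + (560.00)(18.67) = 321673.33 mm³
ΣAȲ = (2400.00)(100.00) + (3060.00)(9.00) + (560.00)(36.67) = 288073.33 mm³
X̄ = 321673.33 / 6020.00 = 53.43 mm
Ȳ = 288073.33 / 6020.00 = 47.85 mm

X̄ = 53.43 mm, Ȳ = 47.85 mm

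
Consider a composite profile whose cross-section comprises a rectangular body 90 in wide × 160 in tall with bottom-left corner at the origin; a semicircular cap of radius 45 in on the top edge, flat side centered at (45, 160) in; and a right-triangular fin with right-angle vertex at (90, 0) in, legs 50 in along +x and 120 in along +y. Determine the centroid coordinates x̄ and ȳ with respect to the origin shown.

Part | A | x̄ᵢ | ȳᵢ | A·x̄ᵢ | A·ȳᵢ
rectangular body | 14400.00 | 45.00 | 80.00 | 648000.00 | 1152000.00
semicircular top | 3180.86 | 45.00 | 179.10 | 143138.82 | 569688.01
triangular fin | 3000.00 | 106.67 | 40.00 | 320000.00 | 120000.00
Σ | 20580.86 |  |  | 1111138.82 | 1841688.01
x̄ = 1111138.82 / 20580.86 = 53.99 in
ȳ = 1841688.01 / 20580.86 = 89.49 in

x̄ = 53.99 in, ȳ = 89.49 in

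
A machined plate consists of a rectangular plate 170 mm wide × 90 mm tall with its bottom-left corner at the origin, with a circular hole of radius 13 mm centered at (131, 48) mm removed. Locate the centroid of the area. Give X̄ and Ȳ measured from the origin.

X̄ = 83.35 mm, Ȳ = 44.89 mm

plate: A = 170 × 90 = 15300.00, centroid at (85.00, 45.00).
hole: A = −π·13² = -530.93, centroid at (131.00, 48.00).
ΣA = 14769.07 mm², ΣAX̄ = 1230948.28 mm³, ΣAȲ = 663015.40 mm³.
X̄ = 1230948.28/14769.07 = 83.35 mm; Ȳ = 663015.40/14769.07 = 44.89 mm.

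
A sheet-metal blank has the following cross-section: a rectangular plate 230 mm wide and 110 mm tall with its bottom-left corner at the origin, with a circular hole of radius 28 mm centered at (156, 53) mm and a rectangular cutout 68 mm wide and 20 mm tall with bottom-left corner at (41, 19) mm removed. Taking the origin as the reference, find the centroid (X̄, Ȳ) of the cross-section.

plate: A = 230 × 110 = 25300.00, centroid at (115.00, 55.00).
hole 1: A = −π·28² = -2463.01, centroid at (156.00, 53.00).
hole 2: A = −(68 × 20) = -1360.00, centroid at (75.00, 29.00).
ΣA = 21476.99 mm², ΣAX̄ = 2423270.65 mm³, ΣAȲ = 1221520.54 mm³.
X̄ = 2423270.65/21476.99 = 112.83 mm; Ȳ = 1221520.54/21476.99 = 56.88 mm.

X̄ = 112.83 mm, Ȳ = 56.88 mm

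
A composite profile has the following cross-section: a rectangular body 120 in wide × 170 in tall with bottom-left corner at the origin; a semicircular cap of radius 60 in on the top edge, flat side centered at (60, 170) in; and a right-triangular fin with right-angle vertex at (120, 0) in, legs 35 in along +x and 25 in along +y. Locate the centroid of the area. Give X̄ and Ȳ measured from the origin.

Part | A | x̄ᵢ | ȳᵢ | A·x̄ᵢ | A·ȳᵢ
rectangular body | 20400.00 | 60.00 | 85.00 | 1224000.00 | 1734000.00
semicircular top | 5654.87 | 60.00 | 195.46 | 339292.01 | 1105327.35
triangular fin | 437.50 | 131.67 | 8.33 | 57604.17 | 3645.83
Σ | 26492.37 |  |  | 1620896.17 | 2842973.19
X̄ = 1620896.17 / 26492.37 = 61.18 in
Ȳ = 2842973.19 / 26492.37 = 107.31 in

X̄ = 61.18 in, Ȳ = 107.31 in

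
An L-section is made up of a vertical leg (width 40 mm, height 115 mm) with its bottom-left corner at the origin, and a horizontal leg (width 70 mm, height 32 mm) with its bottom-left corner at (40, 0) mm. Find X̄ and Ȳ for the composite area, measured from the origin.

X̄ = 38.01 mm, Ȳ = 43.91 mm

Part | A | x̄ᵢ | ȳᵢ | A·x̄ᵢ | A·ȳᵢ
vertical leg | 4600.00 | 20.00 | 57.50 | 92000.00 | 264500.00
horizontal leg | 2240.00 | 75.00 | 16.00 | 168000.00 | 35840.00
Σ | 6840.00 |  |  | 260000.00 | 300340.00
X̄ = 260000.00 / 6840.00 = 38.01 mm
Ȳ = 300340.00 / 6840.00 = 43.91 mm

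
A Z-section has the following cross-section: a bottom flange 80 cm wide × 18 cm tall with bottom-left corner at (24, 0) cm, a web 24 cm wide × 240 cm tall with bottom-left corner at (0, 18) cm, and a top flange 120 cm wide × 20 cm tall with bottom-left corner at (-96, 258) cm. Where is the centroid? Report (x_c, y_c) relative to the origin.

bottom flange: A = 80 × 18 = 1440.00, centroid at (64.00, 9.00).
web: A = 24 × 240 = 5760.00, centroid at (12.00, 138.00).
top flange: A = 120 × 20 = 2400.00, centroid at (-36.00, 268.00).
ΣA = 9600.00 cm², ΣAx_c = 74880.00 cm³, ΣAy_c = 1451040.00 cm³.
x_c = 74880.00/9600.00 = 7.80 cm; y_c = 1451040.00/9600.00 = 151.15 cm.

x_c = 7.80 cm, y_c = 151.15 cm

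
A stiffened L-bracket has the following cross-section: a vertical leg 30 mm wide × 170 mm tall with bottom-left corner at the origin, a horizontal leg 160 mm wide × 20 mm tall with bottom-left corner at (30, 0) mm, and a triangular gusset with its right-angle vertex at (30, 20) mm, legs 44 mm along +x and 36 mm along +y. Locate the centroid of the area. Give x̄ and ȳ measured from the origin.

vertical leg: A = 30 × 170 = 5100.00, centroid at (15.00, 85.00).
horizontal leg: A = 160 × 20 = 3200.00, centroid at (110.00, 10.00).
gusset: A = ½·44·36 = 792.00, centroid at (44.67, 32.00).
ΣA = 9092.00 mm²
ΣAx̄ = (5100.00)(15.00) + (3200.00)(110.00) + (792.00)(44.67) = 463876.00 mm³
ΣAȳ = (5100.00)(85.00) + (3200.00)(10.00) + (792.00)(32.00) = 490844.00 mm³
x̄ = 463876.00 / 9092.00 = 51.02 mm
ȳ = 490844.00 / 9092.00 = 53.99 mm

x̄ = 51.02 mm, ȳ = 53.99 mm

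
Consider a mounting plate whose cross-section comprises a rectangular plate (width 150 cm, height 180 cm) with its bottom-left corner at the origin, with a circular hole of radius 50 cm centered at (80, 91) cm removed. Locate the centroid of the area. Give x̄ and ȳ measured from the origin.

x̄ = 72.95 cm, ȳ = 89.59 cm

plate: A = 150 × 180 = 27000.00, centroid at (75.00, 90.00).
hole: A = −π·50² = -7853.98, centroid at (80.00, 91.00).
ΣA = 19146.02 cm², ΣAx̄ = 1396681.47 cm³, ΣAȳ = 1715287.67 cm³.
x̄ = 1396681.47/19146.02 = 72.95 cm; ȳ = 1715287.67/19146.02 = 89.59 cm.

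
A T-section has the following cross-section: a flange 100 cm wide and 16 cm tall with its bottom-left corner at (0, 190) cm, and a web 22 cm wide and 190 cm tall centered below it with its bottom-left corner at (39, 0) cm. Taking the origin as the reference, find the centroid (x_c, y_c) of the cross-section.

x_c = 50.00 cm, y_c = 123.51 cm

web: A = 22 × 190 = 4180.00, centroid at (50.00, 95.00).
flange: A = 100 × 16 = 1600.00, centroid at (50.00, 198.00).
ΣA = 5780.00 cm², ΣAx_c = 289000.00 cm³, ΣAy_c = 713900.00 cm³.
x_c = 289000.00/5780.00 = 50.00 cm; y_c = 713900.00/5780.00 = 123.51 cm.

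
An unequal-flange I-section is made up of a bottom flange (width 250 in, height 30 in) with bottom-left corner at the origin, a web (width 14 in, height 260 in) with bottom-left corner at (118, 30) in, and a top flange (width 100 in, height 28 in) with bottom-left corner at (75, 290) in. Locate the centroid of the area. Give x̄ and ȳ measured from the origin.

bottom flange: A = 250 × 30 = 7500.00, centroid at (125.00, 15.00).
web: A = 14 × 260 = 3640.00, centroid at (125.00, 160.00).
top flange: A = 100 × 28 = 2800.00, centroid at (125.00, 304.00).
ΣA = 13940.00 in², ΣAx̄ = 1742500.00 in³, ΣAȳ = 1546100.00 in³.
x̄ = 1742500.00/13940.00 = 125.00 in; ȳ = 1546100.00/13940.00 = 110.91 in.

x̄ = 125.00 in, ȳ = 110.91 in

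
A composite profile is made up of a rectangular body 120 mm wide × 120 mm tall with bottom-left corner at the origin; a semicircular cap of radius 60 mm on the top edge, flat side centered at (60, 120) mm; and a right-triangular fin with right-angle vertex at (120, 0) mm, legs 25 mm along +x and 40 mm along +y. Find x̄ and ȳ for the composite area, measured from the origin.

rectangular body: A = 120 × 120 = 14400.00, centroid at (60.00, 60.00).
semicircular top: A = ½π·60² = 5654.87, centroid at (60.00, 145.46).
triangular fin: A = ½·25·40 = 500.00, centroid at (128.33, 13.33).
ΣA = 20554.87 mm², ΣAx̄ = 1267458.67 mm³, ΣAȳ = 1693250.68 mm³.
x̄ = 1267458.67/20554.87 = 61.66 mm; ȳ = 1693250.68/20554.87 = 82.38 mm.

x̄ = 61.66 mm, ȳ = 82.38 mm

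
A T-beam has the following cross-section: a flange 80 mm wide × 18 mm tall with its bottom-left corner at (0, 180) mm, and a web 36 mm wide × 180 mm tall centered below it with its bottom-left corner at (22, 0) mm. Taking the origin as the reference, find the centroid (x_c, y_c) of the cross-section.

x_c = 40.00 mm, y_c = 108.00 mm

web: A = 36 × 180 = 6480.00, centroid at (40.00, 90.00).
flange: A = 80 × 18 = 1440.00, centroid at (40.00, 189.00).
ΣA = 7920.00 mm², ΣAx_c = 316800.00 mm³, ΣAy_c = 855360.00 mm³.
x_c = 316800.00/7920.00 = 40.00 mm; y_c = 855360.00/7920.00 = 108.00 mm.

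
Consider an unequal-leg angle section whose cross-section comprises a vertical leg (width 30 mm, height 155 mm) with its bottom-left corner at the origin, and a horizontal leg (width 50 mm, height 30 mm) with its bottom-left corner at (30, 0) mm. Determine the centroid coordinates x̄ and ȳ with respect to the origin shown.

Part | A | x̄ᵢ | ȳᵢ | A·x̄ᵢ | A·ȳᵢ
vertical leg | 4650.00 | 15.00 | 77.50 | 69750.00 | 360375.00
horizontal leg | 1500.00 | 55.00 | 15.00 | 82500.00 | 22500.00
Σ | 6150.00 |  |  | 152250.00 | 382875.00
x̄ = 152250.00 / 6150.00 = 24.76 mm
ȳ = 382875.00 / 6150.00 = 62.26 mm

x̄ = 24.76 mm, ȳ = 62.26 mm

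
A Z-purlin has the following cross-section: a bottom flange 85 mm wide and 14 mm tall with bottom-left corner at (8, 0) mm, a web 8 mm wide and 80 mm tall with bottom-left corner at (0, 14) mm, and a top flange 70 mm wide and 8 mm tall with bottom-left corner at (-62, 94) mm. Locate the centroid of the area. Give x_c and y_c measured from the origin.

x_c = 19.89 mm, y_c = 40.91 mm

bottom flange: A = 85 × 14 = 1190.00, centroid at (50.50, 7.00).
web: A = 8 × 80 = 640.00, centroid at (4.00, 54.00).
top flange: A = 70 × 8 = 560.00, centroid at (-27.00, 98.00).
ΣA = 2390.00 mm², ΣAx_c = 47535.00 mm³, ΣAy_c = 97770.00 mm³.
x_c = 47535.00/2390.00 = 19.89 mm; y_c = 97770.00/2390.00 = 40.91 mm.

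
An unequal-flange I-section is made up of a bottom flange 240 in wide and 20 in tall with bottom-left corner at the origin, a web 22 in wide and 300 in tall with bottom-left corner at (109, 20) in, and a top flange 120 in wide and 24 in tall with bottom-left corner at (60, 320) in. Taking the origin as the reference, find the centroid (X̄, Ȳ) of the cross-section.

X̄ = 120.00 in, Ȳ = 148.89 in

bottom flange: A = 240 × 20 = 4800.00, centroid at (120.00, 10.00).
web: A = 22 × 300 = 6600.00, centroid at (120.00, 170.00).
top flange: A = 120 × 24 = 2880.00, centroid at (120.00, 332.00).
ΣA = 14280.00 in², ΣAX̄ = 1713600.00 in³, ΣAȲ = 2126160.00 in³.
X̄ = 1713600.00/14280.00 = 120.00 in; Ȳ = 2126160.00/14280.00 = 148.89 in.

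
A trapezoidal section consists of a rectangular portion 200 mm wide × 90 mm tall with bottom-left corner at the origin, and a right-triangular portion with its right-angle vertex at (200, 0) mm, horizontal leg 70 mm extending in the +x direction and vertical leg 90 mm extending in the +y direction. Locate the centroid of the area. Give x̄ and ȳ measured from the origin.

x̄ = 118.37 mm, ȳ = 42.77 mm

rectangular portion: A = 200 × 90 = 18000.00, centroid at (100.00, 45.00).
triangular portion: A = ½·70·90 = 3150.00, centroid at (223.33, 30.00).
ΣA = 21150.00 mm²
ΣAx̄ = (18000.00)(100.00) + (3150.00)(223.33) = 2503500.00 mm³
ΣAȳ = (18000.00)(45.00) + (3150.00)(30.00) = 904500.00 mm³
x̄ = 2503500.00 / 21150.00 = 118.37 mm
ȳ = 904500.00 / 21150.00 = 42.77 mm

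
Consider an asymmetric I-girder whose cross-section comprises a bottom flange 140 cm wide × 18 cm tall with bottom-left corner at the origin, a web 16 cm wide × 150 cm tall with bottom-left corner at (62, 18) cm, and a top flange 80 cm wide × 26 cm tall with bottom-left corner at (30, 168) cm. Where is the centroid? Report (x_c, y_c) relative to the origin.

x_c = 70.00 cm, y_c = 88.91 cm

Part | A | x̄ᵢ | ȳᵢ | A·x̄ᵢ | A·ȳᵢ
bottom flange | 2520.00 | 70.00 | 9.00 | 176400.00 | 22680.00
web | 2400.00 | 70.00 | 93.00 | 168000.00 | 223200.00
top flange | 2080.00 | 70.00 | 181.00 | 145600.00 | 376480.00
Σ | 7000.00 |  |  | 490000.00 | 622360.00
x_c = 490000.00 / 7000.00 = 70.00 cm
y_c = 622360.00 / 7000.00 = 88.91 cm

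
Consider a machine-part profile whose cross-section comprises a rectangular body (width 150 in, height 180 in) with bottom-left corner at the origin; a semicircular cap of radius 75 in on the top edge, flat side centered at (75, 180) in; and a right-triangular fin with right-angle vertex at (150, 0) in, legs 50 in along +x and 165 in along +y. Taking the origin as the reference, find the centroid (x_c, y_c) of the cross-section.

rectangular body: A = 150 × 180 = 27000.00, centroid at (75.00, 90.00).
semicircular top: A = ½π·75² = 8835.73, centroid at (75.00, 211.83).
triangular fin: A = ½·50·165 = 4125.00, centroid at (166.67, 55.00).
ΣA = 39960.73 in²
ΣAx_c = (27000.00)(75.00) + (8835.73)(75.00) + (4125.00)(166.67) = 3375179.70 in³
ΣAy_c = (27000.00)(90.00) + (8835.73)(211.83) + (4125.00)(55.00) = 4528556.28 in³
x_c = 3375179.70 / 39960.73 = 84.46 in
y_c = 4528556.28 / 39960.73 = 113.33 in

x_c = 84.46 in, y_c = 113.33 in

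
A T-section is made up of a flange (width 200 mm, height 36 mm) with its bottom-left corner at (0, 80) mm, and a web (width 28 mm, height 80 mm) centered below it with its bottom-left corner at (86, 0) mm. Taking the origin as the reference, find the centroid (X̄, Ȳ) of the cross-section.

web: A = 28 × 80 = 2240.00, centroid at (100.00, 40.00).
flange: A = 200 × 36 = 7200.00, centroid at (100.00, 98.00).
ΣA = 9440.00 mm², ΣAX̄ = 944000.00 mm³, ΣAȲ = 795200.00 mm³.
X̄ = 944000.00/9440.00 = 100.00 mm; Ȳ = 795200.00/9440.00 = 84.24 mm.

X̄ = 100.00 mm, Ȳ = 84.24 mm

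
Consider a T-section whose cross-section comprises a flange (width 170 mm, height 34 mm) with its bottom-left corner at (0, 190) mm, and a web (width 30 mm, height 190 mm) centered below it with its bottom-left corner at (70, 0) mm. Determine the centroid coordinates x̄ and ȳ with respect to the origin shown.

x̄ = 85.00 mm, ȳ = 151.39 mm

web: A = 30 × 190 = 5700.00, centroid at (85.00, 95.00).
flange: A = 170 × 34 = 5780.00, centroid at (85.00, 207.00).
ΣA = 11480.00 mm², ΣAx̄ = 975800.00 mm³, ΣAȳ = 1737960.00 mm³.
x̄ = 975800.00/11480.00 = 85.00 mm; ȳ = 1737960.00/11480.00 = 151.39 mm.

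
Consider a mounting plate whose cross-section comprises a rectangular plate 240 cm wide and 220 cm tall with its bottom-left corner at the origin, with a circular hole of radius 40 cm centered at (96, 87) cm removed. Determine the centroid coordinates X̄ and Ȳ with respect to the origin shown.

plate: A = 240 × 220 = 52800.00, centroid at (120.00, 110.00).
hole: A = −π·40² = -5026.55, centroid at (96.00, 87.00).
ΣA = 47773.45 cm²
ΣAX̄ = (52800.00)(120.00) + (-5026.55)(96.00) = 5853451.37 cm³
ΣAȲ = (52800.00)(110.00) + (-5026.55)(87.00) = 5370690.30 cm³
X̄ = 5853451.37 / 47773.45 = 122.53 cm
Ȳ = 5370690.30 / 47773.45 = 112.42 cm

X̄ = 122.53 cm, Ȳ = 112.42 cm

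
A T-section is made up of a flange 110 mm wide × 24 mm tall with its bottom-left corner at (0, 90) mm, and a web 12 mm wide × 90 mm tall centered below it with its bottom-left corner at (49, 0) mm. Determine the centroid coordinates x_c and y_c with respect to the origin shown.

web: A = 12 × 90 = 1080.00, centroid at (55.00, 45.00).
flange: A = 110 × 24 = 2640.00, centroid at (55.00, 102.00).
ΣA = 3720.00 mm², ΣAx_c = 204600.00 mm³, ΣAy_c = 317880.00 mm³.
x_c = 204600.00/3720.00 = 55.00 mm; y_c = 317880.00/3720.00 = 85.45 mm.

x_c = 55.00 mm, y_c = 85.45 mm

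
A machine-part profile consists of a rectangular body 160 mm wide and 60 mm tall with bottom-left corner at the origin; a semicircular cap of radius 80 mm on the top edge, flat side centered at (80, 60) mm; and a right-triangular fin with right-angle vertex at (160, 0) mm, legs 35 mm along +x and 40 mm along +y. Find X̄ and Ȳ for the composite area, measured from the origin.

rectangular body: A = 160 × 60 = 9600.00, centroid at (80.00, 30.00).
semicircular top: A = ½π·80² = 10053.10, centroid at (80.00, 93.95).
triangular fin: A = ½·35·40 = 700.00, centroid at (171.67, 13.33).
ΣA = 20353.10 mm²
ΣAX̄ = (9600.00)(80.00) + (10053.10)(80.00) + (700.00)(171.67) = 1692414.39 mm³
ΣAȲ = (9600.00)(30.00) + (10053.10)(93.95) + (700.00)(13.33) = 1241852.46 mm³
X̄ = 1692414.39 / 20353.10 = 83.15 mm
Ȳ = 1241852.46 / 20353.10 = 61.02 mm

X̄ = 83.15 mm, Ȳ = 61.02 mm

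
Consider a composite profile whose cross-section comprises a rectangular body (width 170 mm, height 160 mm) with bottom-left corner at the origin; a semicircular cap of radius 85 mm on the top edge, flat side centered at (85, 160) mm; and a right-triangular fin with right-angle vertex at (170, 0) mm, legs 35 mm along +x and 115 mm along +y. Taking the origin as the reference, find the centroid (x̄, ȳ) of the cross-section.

rectangular body: A = 170 × 160 = 27200.00, centroid at (85.00, 80.00).
semicircular top: A = ½π·85² = 11349.00, centroid at (85.00, 196.08).
triangular fin: A = ½·35·115 = 2012.50, centroid at (181.67, 38.33).
ΣA = 40561.50 mm², ΣAx̄ = 3642269.46 mm³, ΣAȳ = 4478403.05 mm³.
x̄ = 3642269.46/40561.50 = 89.80 mm; ȳ = 4478403.05/40561.50 = 110.41 mm.

x̄ = 89.80 mm, ȳ = 110.41 mm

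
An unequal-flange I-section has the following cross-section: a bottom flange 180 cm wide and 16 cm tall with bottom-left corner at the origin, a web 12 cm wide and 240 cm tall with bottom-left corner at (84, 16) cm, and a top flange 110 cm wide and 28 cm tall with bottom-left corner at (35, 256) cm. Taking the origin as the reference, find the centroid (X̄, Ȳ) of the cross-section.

Part | A | x̄ᵢ | ȳᵢ | A·x̄ᵢ | A·ȳᵢ
bottom flange | 2880.00 | 90.00 | 8.00 | 259200.00 | 23040.00
web | 2880.00 | 90.00 | 136.00 | 259200.00 | 391680.00
top flange | 3080.00 | 90.00 | 270.00 | 277200.00 | 831600.00
Σ | 8840.00 |  |  | 795600.00 | 1246320.00
X̄ = 795600.00 / 8840.00 = 90.00 cm
Ȳ = 1246320.00 / 8840.00 = 140.99 cm

X̄ = 90.00 cm, Ȳ = 140.99 cm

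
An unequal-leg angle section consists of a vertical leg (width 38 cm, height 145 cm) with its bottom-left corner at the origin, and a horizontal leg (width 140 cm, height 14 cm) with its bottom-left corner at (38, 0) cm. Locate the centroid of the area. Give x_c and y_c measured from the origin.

x_c = 42.35 cm, y_c = 55.31 cm

Part | A | x̄ᵢ | ȳᵢ | A·x̄ᵢ | A·ȳᵢ
vertical leg | 5510.00 | 19.00 | 72.50 | 104690.00 | 399475.00
horizontal leg | 1960.00 | 108.00 | 7.00 | 211680.00 | 13720.00
Σ | 7470.00 |  |  | 316370.00 | 413195.00
x_c = 316370.00 / 7470.00 = 42.35 cm
y_c = 413195.00 / 7470.00 = 55.31 cm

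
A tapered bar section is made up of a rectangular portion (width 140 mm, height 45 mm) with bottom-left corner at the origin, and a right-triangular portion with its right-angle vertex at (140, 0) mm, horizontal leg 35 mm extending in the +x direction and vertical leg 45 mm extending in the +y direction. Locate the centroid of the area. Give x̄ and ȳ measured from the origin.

rectangular portion: A = 140 × 45 = 6300.00, centroid at (70.00, 22.50).
triangular portion: A = ½·35·45 = 787.50, centroid at (151.67, 15.00).
ΣA = 7087.50 mm²
ΣAx̄ = (6300.00)(70.00) + (787.50)(151.67) = 560437.50 mm³
ΣAȳ = (6300.00)(22.50) + (787.50)(15.00) = 153562.50 mm³
x̄ = 560437.50 / 7087.50 = 79.07 mm
ȳ = 153562.50 / 7087.50 = 21.67 mm

x̄ = 79.07 mm, ȳ = 21.67 mm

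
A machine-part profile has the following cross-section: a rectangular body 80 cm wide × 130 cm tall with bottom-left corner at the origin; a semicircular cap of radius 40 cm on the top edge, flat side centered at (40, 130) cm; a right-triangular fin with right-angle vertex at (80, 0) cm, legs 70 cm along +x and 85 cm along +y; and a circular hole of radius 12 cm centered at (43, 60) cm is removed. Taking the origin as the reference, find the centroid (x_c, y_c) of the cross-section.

x_c = 52.12 cm, y_c = 71.43 cm

rectangular body: A = 80 × 130 = 10400.00, centroid at (40.00, 65.00).
semicircular top: A = ½π·40² = 2513.27, centroid at (40.00, 146.98).
triangular fin: A = ½·70·85 = 2975.00, centroid at (103.33, 28.33).
hole: A = −π·12² = -452.39, centroid at (43.00, 60.00).
ΣA = 15435.88 cm², ΣAx_c = 804494.89 cm³, ΣAy_c = 1102540.61 cm³.
x_c = 804494.89/15435.88 = 52.12 cm; y_c = 1102540.61/15435.88 = 71.43 cm.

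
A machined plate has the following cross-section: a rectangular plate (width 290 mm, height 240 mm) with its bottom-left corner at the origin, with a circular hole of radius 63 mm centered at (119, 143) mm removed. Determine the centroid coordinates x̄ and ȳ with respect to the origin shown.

x̄ = 150.67 mm, ȳ = 114.98 mm

Part | A | x̄ᵢ | ȳᵢ | A·x̄ᵢ | A·ȳᵢ
plate | 69600.00 | 145.00 | 120.00 | 10092000.00 | 8352000.00
hole | -12468.98 | 119.00 | 143.00 | -1483808.77 | -1783064.32
Σ | 57131.02 |  |  | 8608191.23 | 6568935.68
x̄ = 8608191.23 / 57131.02 = 150.67 mm
ȳ = 6568935.68 / 57131.02 = 114.98 mm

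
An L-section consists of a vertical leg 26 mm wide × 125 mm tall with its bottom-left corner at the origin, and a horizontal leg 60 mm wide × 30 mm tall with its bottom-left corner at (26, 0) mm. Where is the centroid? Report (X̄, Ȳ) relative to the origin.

X̄ = 28.33 mm, Ȳ = 45.57 mm

vertical leg: A = 26 × 125 = 3250.00, centroid at (13.00, 62.50).
horizontal leg: A = 60 × 30 = 1800.00, centroid at (56.00, 15.00).
ΣA = 5050.00 mm², ΣAX̄ = 143050.00 mm³, ΣAȲ = 230125.00 mm³.
X̄ = 143050.00/5050.00 = 28.33 mm; Ȳ = 230125.00/5050.00 = 45.57 mm.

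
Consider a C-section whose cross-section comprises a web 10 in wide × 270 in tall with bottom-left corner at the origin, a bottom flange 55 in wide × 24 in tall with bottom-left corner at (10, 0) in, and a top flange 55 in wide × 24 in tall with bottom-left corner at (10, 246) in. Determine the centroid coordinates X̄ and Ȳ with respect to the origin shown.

web: A = 10 × 270 = 2700.00, centroid at (5.00, 135.00).
bottom flange: A = 55 × 24 = 1320.00, centroid at (37.50, 12.00).
top flange: A = 55 × 24 = 1320.00, centroid at (37.50, 258.00).
ΣA = 5340.00 in²
ΣAX̄ = (2700.00)(5.00) + (1320.00)(37.50) + (1320.00)(37.50) = 112500.00 in³
ΣAȲ = (2700.00)(135.00) + (1320.00)(12.00) + (1320.00)(258.00) = 720900.00 in³
X̄ = 112500.00 / 5340.00 = 21.07 in
Ȳ = 720900.00 / 5340.00 = 135.00 in

X̄ = 21.07 in, Ȳ = 135.00 in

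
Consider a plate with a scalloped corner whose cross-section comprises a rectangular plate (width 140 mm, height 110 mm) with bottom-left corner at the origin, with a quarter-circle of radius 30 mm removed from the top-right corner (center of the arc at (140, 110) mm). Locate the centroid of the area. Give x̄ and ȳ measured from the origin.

x̄ = 67.24 mm, ȳ = 52.97 mm

plate: A = 140 × 110 = 15400.00, centroid at (70.00, 55.00).
removed quarter-circle: A = −¼π·30² = -706.86, centroid at (127.27, 97.27).
ΣA = 14693.14 mm²
ΣAx̄ = (15400.00)(70.00) + (-706.86)(127.27) = 988039.83 mm³
ΣAȳ = (15400.00)(55.00) + (-706.86)(97.27) = 778245.58 mm³
x̄ = 988039.83 / 14693.14 = 67.24 mm
ȳ = 778245.58 / 14693.14 = 52.97 mm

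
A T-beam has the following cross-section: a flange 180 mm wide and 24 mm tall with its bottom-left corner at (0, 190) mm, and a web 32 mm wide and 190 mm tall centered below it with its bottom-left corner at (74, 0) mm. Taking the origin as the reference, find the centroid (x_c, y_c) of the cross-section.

Part | A | x̄ᵢ | ȳᵢ | A·x̄ᵢ | A·ȳᵢ
web | 6080.00 | 90.00 | 95.00 | 547200.00 | 577600.00
flange | 4320.00 | 90.00 | 202.00 | 388800.00 | 872640.00
Σ | 10400.00 |  |  | 936000.00 | 1450240.00
x_c = 936000.00 / 10400.00 = 90.00 mm
y_c = 1450240.00 / 10400.00 = 139.45 mm

x_c = 90.00 mm, y_c = 139.45 mm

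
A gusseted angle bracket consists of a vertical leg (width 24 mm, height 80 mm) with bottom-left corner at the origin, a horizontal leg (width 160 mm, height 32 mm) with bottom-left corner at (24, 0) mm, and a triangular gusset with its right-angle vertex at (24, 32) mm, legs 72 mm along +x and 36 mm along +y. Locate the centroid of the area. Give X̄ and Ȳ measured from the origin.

Part | A | x̄ᵢ | ȳᵢ | A·x̄ᵢ | A·ȳᵢ
vertical leg | 1920.00 | 12.00 | 40.00 | 23040.00 | 76800.00
horizontal leg | 5120.00 | 104.00 | 16.00 | 532480.00 | 81920.00
gusset | 1296.00 | 48.00 | 44.00 | 62208.00 | 57024.00
Σ | 8336.00 |  |  | 617728.00 | 215744.00
X̄ = 617728.00 / 8336.00 = 74.10 mm
Ȳ = 215744.00 / 8336.00 = 25.88 mm

X̄ = 74.10 mm, Ȳ = 25.88 mm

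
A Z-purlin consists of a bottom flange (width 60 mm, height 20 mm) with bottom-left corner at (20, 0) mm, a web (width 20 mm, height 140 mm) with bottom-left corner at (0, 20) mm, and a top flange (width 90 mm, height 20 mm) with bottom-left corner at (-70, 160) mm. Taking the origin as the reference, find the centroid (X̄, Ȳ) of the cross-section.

X̄ = 7.41 mm, Ȳ = 98.28 mm

bottom flange: A = 60 × 20 = 1200.00, centroid at (50.00, 10.00).
web: A = 20 × 140 = 2800.00, centroid at (10.00, 90.00).
top flange: A = 90 × 20 = 1800.00, centroid at (-25.00, 170.00).
ΣA = 5800.00 mm², ΣAX̄ = 43000.00 mm³, ΣAȲ = 570000.00 mm³.
X̄ = 43000.00/5800.00 = 7.41 mm; Ȳ = 570000.00/5800.00 = 98.28 mm.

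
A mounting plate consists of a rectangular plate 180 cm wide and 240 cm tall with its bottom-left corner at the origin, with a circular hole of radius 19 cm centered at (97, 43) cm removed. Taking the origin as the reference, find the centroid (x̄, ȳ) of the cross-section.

Part | A | x̄ᵢ | ȳᵢ | A·x̄ᵢ | A·ȳᵢ
plate | 43200.00 | 90.00 | 120.00 | 3888000.00 | 5184000.00
hole | -1134.11 | 97.00 | 43.00 | -110009.15 | -48766.94
Σ | 42065.89 |  |  | 3777990.85 | 5135233.06
x̄ = 3777990.85 / 42065.89 = 89.81 cm
ȳ = 5135233.06 / 42065.89 = 122.08 cm

x̄ = 89.81 cm, ȳ = 122.08 cm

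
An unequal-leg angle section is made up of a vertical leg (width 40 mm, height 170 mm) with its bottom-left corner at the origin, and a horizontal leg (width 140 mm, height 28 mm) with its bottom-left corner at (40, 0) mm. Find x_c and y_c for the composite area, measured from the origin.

x_c = 52.91 mm, y_c = 59.04 mm

vertical leg: A = 40 × 170 = 6800.00, centroid at (20.00, 85.00).
horizontal leg: A = 140 × 28 = 3920.00, centroid at (110.00, 14.00).
ΣA = 10720.00 mm², ΣAx_c = 567200.00 mm³, ΣAy_c = 632880.00 mm³.
x_c = 567200.00/10720.00 = 52.91 mm; y_c = 632880.00/10720.00 = 59.04 mm.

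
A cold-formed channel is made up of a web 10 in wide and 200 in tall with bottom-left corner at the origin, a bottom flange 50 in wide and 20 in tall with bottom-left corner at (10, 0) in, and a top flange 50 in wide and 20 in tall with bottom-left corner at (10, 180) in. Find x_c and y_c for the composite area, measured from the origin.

x_c = 20.00 in, y_c = 100.00 in

Part | A | x̄ᵢ | ȳᵢ | A·x̄ᵢ | A·ȳᵢ
web | 2000.00 | 5.00 | 100.00 | 10000.00 | 200000.00
bottom flange | 1000.00 | 35.00 | 10.00 | 35000.00 | 10000.00
top flange | 1000.00 | 35.00 | 190.00 | 35000.00 | 190000.00
Σ | 4000.00 |  |  | 80000.00 | 400000.00
x_c = 80000.00 / 4000.00 = 20.00 in
y_c = 400000.00 / 4000.00 = 100.00 in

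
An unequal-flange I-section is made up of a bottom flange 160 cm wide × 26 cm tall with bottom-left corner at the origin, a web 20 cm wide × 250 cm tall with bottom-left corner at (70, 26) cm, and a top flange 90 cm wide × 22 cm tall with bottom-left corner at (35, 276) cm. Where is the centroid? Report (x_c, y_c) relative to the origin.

Part | A | x̄ᵢ | ȳᵢ | A·x̄ᵢ | A·ȳᵢ
bottom flange | 4160.00 | 80.00 | 13.00 | 332800.00 | 54080.00
web | 5000.00 | 80.00 | 151.00 | 400000.00 | 755000.00
top flange | 1980.00 | 80.00 | 287.00 | 158400.00 | 568260.00
Σ | 11140.00 |  |  | 891200.00 | 1377340.00
x_c = 891200.00 / 11140.00 = 80.00 cm
y_c = 1377340.00 / 11140.00 = 123.64 cm

x_c = 80.00 cm, y_c = 123.64 cm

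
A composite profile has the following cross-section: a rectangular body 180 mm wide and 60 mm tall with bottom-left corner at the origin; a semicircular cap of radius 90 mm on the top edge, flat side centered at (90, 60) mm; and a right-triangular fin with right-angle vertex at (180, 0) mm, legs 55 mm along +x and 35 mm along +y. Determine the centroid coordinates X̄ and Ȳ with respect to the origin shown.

rectangular body: A = 180 × 60 = 10800.00, centroid at (90.00, 30.00).
semicircular top: A = ½π·90² = 12723.45, centroid at (90.00, 98.20).
triangular fin: A = ½·55·35 = 962.50, centroid at (198.33, 11.67).
ΣA = 24485.95 mm²
ΣAX̄ = (10800.00)(90.00) + (12723.45)(90.00) + (962.50)(198.33) = 2308006.36 mm³
ΣAȲ = (10800.00)(30.00) + (12723.45)(98.20) + (962.50)(11.67) = 1584636.18 mm³
X̄ = 2308006.36 / 24485.95 = 94.26 mm
Ȳ = 1584636.18 / 24485.95 = 64.72 mm

X̄ = 94.26 mm, Ȳ = 64.72 mm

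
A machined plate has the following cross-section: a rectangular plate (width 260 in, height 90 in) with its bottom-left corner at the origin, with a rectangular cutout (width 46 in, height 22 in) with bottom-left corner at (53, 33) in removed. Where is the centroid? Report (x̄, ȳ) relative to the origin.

x̄ = 132.44 in, ȳ = 45.05 in

Part | A | x̄ᵢ | ȳᵢ | A·x̄ᵢ | A·ȳᵢ
plate | 23400.00 | 130.00 | 45.00 | 3042000.00 | 1053000.00
hole | -1012.00 | 76.00 | 44.00 | -76912.00 | -44528.00
Σ | 22388.00 |  |  | 2965088.00 | 1008472.00
x̄ = 2965088.00 / 22388.00 = 132.44 in
ȳ = 1008472.00 / 22388.00 = 45.05 in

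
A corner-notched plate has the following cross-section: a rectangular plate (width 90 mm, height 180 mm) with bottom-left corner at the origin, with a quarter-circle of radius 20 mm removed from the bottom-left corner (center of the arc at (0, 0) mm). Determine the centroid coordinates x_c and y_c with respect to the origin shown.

Part | A | x̄ᵢ | ȳᵢ | A·x̄ᵢ | A·ȳᵢ
plate | 16200.00 | 45.00 | 90.00 | 729000.00 | 1458000.00
removed quarter-circle | -314.16 | 8.49 | 8.49 | -2666.67 | -2666.67
Σ | 15885.84 |  |  | 726333.33 | 1455333.33
x_c = 726333.33 / 15885.84 = 45.72 mm
y_c = 1455333.33 / 15885.84 = 91.61 mm

x_c = 45.72 mm, y_c = 91.61 mm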